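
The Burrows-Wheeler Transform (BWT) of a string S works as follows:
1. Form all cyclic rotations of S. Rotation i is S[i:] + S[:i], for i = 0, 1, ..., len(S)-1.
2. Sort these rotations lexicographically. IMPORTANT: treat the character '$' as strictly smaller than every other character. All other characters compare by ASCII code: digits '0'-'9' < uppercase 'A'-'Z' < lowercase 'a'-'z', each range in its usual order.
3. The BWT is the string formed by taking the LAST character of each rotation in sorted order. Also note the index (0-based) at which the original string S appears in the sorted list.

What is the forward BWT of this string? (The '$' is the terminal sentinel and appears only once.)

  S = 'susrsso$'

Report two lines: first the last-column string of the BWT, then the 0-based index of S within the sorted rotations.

All 8 rotations (rotation i = S[i:]+S[:i]):
  rot[0] = susrsso$
  rot[1] = usrsso$s
  rot[2] = srsso$su
  rot[3] = rsso$sus
  rot[4] = sso$susr
  rot[5] = so$susrs
  rot[6] = o$susrss
  rot[7] = $susrsso
Sorted (with $ < everything):
  sorted[0] = $susrsso  (last char: 'o')
  sorted[1] = o$susrss  (last char: 's')
  sorted[2] = rsso$sus  (last char: 's')
  sorted[3] = so$susrs  (last char: 's')
  sorted[4] = srsso$su  (last char: 'u')
  sorted[5] = sso$susr  (last char: 'r')
  sorted[6] = susrsso$  (last char: '$')
  sorted[7] = usrsso$s  (last char: 's')
Last column: osssur$s
Original string S is at sorted index 6

Answer: osssur$s
6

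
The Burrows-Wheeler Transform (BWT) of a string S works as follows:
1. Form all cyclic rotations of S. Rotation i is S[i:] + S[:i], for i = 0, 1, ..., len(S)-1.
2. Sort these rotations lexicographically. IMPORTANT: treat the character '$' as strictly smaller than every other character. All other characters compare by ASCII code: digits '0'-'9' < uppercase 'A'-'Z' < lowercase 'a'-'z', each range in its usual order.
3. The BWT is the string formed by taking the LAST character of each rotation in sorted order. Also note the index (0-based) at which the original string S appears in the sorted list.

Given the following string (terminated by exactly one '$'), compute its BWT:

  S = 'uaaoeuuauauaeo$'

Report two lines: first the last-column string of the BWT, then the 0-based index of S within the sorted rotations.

All 15 rotations (rotation i = S[i:]+S[:i]):
  rot[0] = uaaoeuuauauaeo$
  rot[1] = aaoeuuauauaeo$u
  rot[2] = aoeuuauauaeo$ua
  rot[3] = oeuuauauaeo$uaa
  rot[4] = euuauauaeo$uaao
  rot[5] = uuauauaeo$uaaoe
  rot[6] = uauauaeo$uaaoeu
  rot[7] = auauaeo$uaaoeuu
  rot[8] = uauaeo$uaaoeuua
  rot[9] = auaeo$uaaoeuuau
  rot[10] = uaeo$uaaoeuuaua
  rot[11] = aeo$uaaoeuuauau
  rot[12] = eo$uaaoeuuauaua
  rot[13] = o$uaaoeuuauauae
  rot[14] = $uaaoeuuauauaeo
Sorted (with $ < everything):
  sorted[0] = $uaaoeuuauauaeo  (last char: 'o')
  sorted[1] = aaoeuuauauaeo$u  (last char: 'u')
  sorted[2] = aeo$uaaoeuuauau  (last char: 'u')
  sorted[3] = aoeuuauauaeo$ua  (last char: 'a')
  sorted[4] = auaeo$uaaoeuuau  (last char: 'u')
  sorted[5] = auauaeo$uaaoeuu  (last char: 'u')
  sorted[6] = eo$uaaoeuuauaua  (last char: 'a')
  sorted[7] = euuauauaeo$uaao  (last char: 'o')
  sorted[8] = o$uaaoeuuauauae  (last char: 'e')
  sorted[9] = oeuuauauaeo$uaa  (last char: 'a')
  sorted[10] = uaaoeuuauauaeo$  (last char: '$')
  sorted[11] = uaeo$uaaoeuuaua  (last char: 'a')
  sorted[12] = uauaeo$uaaoeuua  (last char: 'a')
  sorted[13] = uauauaeo$uaaoeu  (last char: 'u')
  sorted[14] = uuauauaeo$uaaoe  (last char: 'e')
Last column: ouuauuaoea$aaue
Original string S is at sorted index 10

Answer: ouuauuaoea$aaue
10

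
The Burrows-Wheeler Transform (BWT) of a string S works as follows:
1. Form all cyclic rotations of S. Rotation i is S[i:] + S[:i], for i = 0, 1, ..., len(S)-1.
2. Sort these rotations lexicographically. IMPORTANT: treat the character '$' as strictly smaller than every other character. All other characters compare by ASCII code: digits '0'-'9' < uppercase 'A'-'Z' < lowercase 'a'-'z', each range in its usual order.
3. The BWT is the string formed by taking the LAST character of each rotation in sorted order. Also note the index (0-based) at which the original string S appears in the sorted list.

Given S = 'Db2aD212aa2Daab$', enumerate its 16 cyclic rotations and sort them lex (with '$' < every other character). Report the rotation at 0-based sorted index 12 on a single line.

All 16 rotations (rotation i = S[i:]+S[:i]):
  rot[0] = Db2aD212aa2Daab$
  rot[1] = b2aD212aa2Daab$D
  rot[2] = 2aD212aa2Daab$Db
  rot[3] = aD212aa2Daab$Db2
  rot[4] = D212aa2Daab$Db2a
  rot[5] = 212aa2Daab$Db2aD
  rot[6] = 12aa2Daab$Db2aD2
  rot[7] = 2aa2Daab$Db2aD21
  rot[8] = aa2Daab$Db2aD212
  rot[9] = a2Daab$Db2aD212a
  rot[10] = 2Daab$Db2aD212aa
  rot[11] = Daab$Db2aD212aa2
  rot[12] = aab$Db2aD212aa2D
  rot[13] = ab$Db2aD212aa2Da
  rot[14] = b$Db2aD212aa2Daa
  rot[15] = $Db2aD212aa2Daab
Sorted (with $ < everything):
  sorted[0] = $Db2aD212aa2Daab
  sorted[1] = 12aa2Daab$Db2aD2
  sorted[2] = 212aa2Daab$Db2aD
  sorted[3] = 2Daab$Db2aD212aa
  sorted[4] = 2aD212aa2Daab$Db
  sorted[5] = 2aa2Daab$Db2aD21
  sorted[6] = D212aa2Daab$Db2a
  sorted[7] = Daab$Db2aD212aa2
  sorted[8] = Db2aD212aa2Daab$
  sorted[9] = a2Daab$Db2aD212a
  sorted[10] = aD212aa2Daab$Db2
  sorted[11] = aa2Daab$Db2aD212
  sorted[12] = aab$Db2aD212aa2D
  sorted[13] = ab$Db2aD212aa2Da
  sorted[14] = b$Db2aD212aa2Daa
  sorted[15] = b2aD212aa2Daab$D
sorted[12] = aab$Db2aD212aa2D

Answer: aab$Db2aD212aa2D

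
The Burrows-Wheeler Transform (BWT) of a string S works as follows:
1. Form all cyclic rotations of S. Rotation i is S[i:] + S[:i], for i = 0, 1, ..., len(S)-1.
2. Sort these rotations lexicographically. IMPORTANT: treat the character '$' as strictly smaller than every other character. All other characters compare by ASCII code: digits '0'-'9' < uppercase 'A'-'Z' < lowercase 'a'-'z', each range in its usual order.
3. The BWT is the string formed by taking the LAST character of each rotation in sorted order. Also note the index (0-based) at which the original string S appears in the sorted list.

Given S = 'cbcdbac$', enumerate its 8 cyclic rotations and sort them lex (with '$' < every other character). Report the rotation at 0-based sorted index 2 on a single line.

Answer: bac$cbcd

Derivation:
All 8 rotations (rotation i = S[i:]+S[:i]):
  rot[0] = cbcdbac$
  rot[1] = bcdbac$c
  rot[2] = cdbac$cb
  rot[3] = dbac$cbc
  rot[4] = bac$cbcd
  rot[5] = ac$cbcdb
  rot[6] = c$cbcdba
  rot[7] = $cbcdbac
Sorted (with $ < everything):
  sorted[0] = $cbcdbac
  sorted[1] = ac$cbcdb
  sorted[2] = bac$cbcd
  sorted[3] = bcdbac$c
  sorted[4] = c$cbcdba
  sorted[5] = cbcdbac$
  sorted[6] = cdbac$cb
  sorted[7] = dbac$cbc
sorted[2] = bac$cbcd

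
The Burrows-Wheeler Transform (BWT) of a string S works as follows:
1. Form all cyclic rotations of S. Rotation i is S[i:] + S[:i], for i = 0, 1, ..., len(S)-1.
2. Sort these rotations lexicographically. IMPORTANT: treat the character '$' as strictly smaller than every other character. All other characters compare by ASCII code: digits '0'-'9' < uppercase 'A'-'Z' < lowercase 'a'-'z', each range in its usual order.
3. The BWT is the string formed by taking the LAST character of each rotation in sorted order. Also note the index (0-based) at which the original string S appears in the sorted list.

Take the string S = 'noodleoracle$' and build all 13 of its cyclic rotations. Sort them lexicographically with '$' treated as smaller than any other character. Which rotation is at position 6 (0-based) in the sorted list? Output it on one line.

Answer: le$noodleorac

Derivation:
All 13 rotations (rotation i = S[i:]+S[:i]):
  rot[0] = noodleoracle$
  rot[1] = oodleoracle$n
  rot[2] = odleoracle$no
  rot[3] = dleoracle$noo
  rot[4] = leoracle$nood
  rot[5] = eoracle$noodl
  rot[6] = oracle$noodle
  rot[7] = racle$noodleo
  rot[8] = acle$noodleor
  rot[9] = cle$noodleora
  rot[10] = le$noodleorac
  rot[11] = e$noodleoracl
  rot[12] = $noodleoracle
Sorted (with $ < everything):
  sorted[0] = $noodleoracle
  sorted[1] = acle$noodleor
  sorted[2] = cle$noodleora
  sorted[3] = dleoracle$noo
  sorted[4] = e$noodleoracl
  sorted[5] = eoracle$noodl
  sorted[6] = le$noodleorac
  sorted[7] = leoracle$nood
  sorted[8] = noodleoracle$
  sorted[9] = odleoracle$no
  sorted[10] = oodleoracle$n
  sorted[11] = oracle$noodle
  sorted[12] = racle$noodleo
sorted[6] = le$noodleorac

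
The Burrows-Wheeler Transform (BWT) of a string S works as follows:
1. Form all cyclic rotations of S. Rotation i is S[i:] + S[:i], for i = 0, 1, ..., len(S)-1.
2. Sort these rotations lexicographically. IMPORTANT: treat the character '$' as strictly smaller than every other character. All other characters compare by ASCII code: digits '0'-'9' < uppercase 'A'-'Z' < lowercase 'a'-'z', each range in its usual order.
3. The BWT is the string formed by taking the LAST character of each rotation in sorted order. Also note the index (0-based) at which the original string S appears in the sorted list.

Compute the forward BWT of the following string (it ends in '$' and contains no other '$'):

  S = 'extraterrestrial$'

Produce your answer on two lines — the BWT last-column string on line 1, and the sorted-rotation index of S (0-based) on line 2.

All 17 rotations (rotation i = S[i:]+S[:i]):
  rot[0] = extraterrestrial$
  rot[1] = xtraterrestrial$e
  rot[2] = traterrestrial$ex
  rot[3] = raterrestrial$ext
  rot[4] = aterrestrial$extr
  rot[5] = terrestrial$extra
  rot[6] = errestrial$extrat
  rot[7] = rrestrial$extrate
  rot[8] = restrial$extrater
  rot[9] = estrial$extraterr
  rot[10] = strial$extraterre
  rot[11] = trial$extraterres
  rot[12] = rial$extraterrest
  rot[13] = ial$extraterrestr
  rot[14] = al$extraterrestri
  rot[15] = l$extraterrestria
  rot[16] = $extraterrestrial
Sorted (with $ < everything):
  sorted[0] = $extraterrestrial  (last char: 'l')
  sorted[1] = al$extraterrestri  (last char: 'i')
  sorted[2] = aterrestrial$extr  (last char: 'r')
  sorted[3] = errestrial$extrat  (last char: 't')
  sorted[4] = estrial$extraterr  (last char: 'r')
  sorted[5] = extraterrestrial$  (last char: '$')
  sorted[6] = ial$extraterrestr  (last char: 'r')
  sorted[7] = l$extraterrestria  (last char: 'a')
  sorted[8] = raterrestrial$ext  (last char: 't')
  sorted[9] = restrial$extrater  (last char: 'r')
  sorted[10] = rial$extraterrest  (last char: 't')
  sorted[11] = rrestrial$extrate  (last char: 'e')
  sorted[12] = strial$extraterre  (last char: 'e')
  sorted[13] = terrestrial$extra  (last char: 'a')
  sorted[14] = traterrestrial$ex  (last char: 'x')
  sorted[15] = trial$extraterres  (last char: 's')
  sorted[16] = xtraterrestrial$e  (last char: 'e')
Last column: lirtr$ratrteeaxse
Original string S is at sorted index 5

Answer: lirtr$ratrteeaxse
5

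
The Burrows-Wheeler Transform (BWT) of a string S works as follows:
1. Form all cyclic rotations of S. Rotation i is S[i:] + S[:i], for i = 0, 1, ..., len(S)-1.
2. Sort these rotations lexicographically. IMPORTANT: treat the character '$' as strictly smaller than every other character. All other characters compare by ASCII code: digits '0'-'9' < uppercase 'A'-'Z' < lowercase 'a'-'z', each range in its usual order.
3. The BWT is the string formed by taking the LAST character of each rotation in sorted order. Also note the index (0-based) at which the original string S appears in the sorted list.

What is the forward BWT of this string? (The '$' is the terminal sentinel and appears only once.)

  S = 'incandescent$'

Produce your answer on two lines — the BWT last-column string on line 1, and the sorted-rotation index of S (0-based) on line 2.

All 13 rotations (rotation i = S[i:]+S[:i]):
  rot[0] = incandescent$
  rot[1] = ncandescent$i
  rot[2] = candescent$in
  rot[3] = andescent$inc
  rot[4] = ndescent$inca
  rot[5] = descent$incan
  rot[6] = escent$incand
  rot[7] = scent$incande
  rot[8] = cent$incandes
  rot[9] = ent$incandesc
  rot[10] = nt$incandesce
  rot[11] = t$incandescen
  rot[12] = $incandescent
Sorted (with $ < everything):
  sorted[0] = $incandescent  (last char: 't')
  sorted[1] = andescent$inc  (last char: 'c')
  sorted[2] = candescent$in  (last char: 'n')
  sorted[3] = cent$incandes  (last char: 's')
  sorted[4] = descent$incan  (last char: 'n')
  sorted[5] = ent$incandesc  (last char: 'c')
  sorted[6] = escent$incand  (last char: 'd')
  sorted[7] = incandescent$  (last char: '$')
  sorted[8] = ncandescent$i  (last char: 'i')
  sorted[9] = ndescent$inca  (last char: 'a')
  sorted[10] = nt$incandesce  (last char: 'e')
  sorted[11] = scent$incande  (last char: 'e')
  sorted[12] = t$incandescen  (last char: 'n')
Last column: tcnsncd$iaeen
Original string S is at sorted index 7

Answer: tcnsncd$iaeen
7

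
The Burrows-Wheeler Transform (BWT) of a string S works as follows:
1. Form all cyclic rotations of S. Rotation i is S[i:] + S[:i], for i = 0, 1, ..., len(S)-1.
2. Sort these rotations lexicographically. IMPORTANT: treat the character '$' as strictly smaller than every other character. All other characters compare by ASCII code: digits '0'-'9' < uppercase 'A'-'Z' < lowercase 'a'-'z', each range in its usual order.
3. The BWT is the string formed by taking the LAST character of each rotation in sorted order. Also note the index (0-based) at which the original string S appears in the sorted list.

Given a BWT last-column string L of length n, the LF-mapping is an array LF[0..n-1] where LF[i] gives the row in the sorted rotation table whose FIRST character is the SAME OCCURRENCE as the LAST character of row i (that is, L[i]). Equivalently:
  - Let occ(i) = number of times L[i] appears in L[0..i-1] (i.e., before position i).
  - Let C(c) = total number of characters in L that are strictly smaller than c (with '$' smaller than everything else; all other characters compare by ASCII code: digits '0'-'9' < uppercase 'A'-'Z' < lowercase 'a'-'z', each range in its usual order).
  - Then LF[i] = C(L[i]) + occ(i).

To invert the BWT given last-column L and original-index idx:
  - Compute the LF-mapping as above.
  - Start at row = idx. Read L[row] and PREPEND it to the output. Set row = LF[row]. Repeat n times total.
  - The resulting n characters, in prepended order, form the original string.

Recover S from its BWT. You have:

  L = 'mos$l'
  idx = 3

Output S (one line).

LF mapping: 2 3 4 0 1
Walk LF starting at row 3, prepending L[row]:
  step 1: row=3, L[3]='$', prepend. Next row=LF[3]=0
  step 2: row=0, L[0]='m', prepend. Next row=LF[0]=2
  step 3: row=2, L[2]='s', prepend. Next row=LF[2]=4
  step 4: row=4, L[4]='l', prepend. Next row=LF[4]=1
  step 5: row=1, L[1]='o', prepend. Next row=LF[1]=3
Reversed output: olsm$

Answer: olsm$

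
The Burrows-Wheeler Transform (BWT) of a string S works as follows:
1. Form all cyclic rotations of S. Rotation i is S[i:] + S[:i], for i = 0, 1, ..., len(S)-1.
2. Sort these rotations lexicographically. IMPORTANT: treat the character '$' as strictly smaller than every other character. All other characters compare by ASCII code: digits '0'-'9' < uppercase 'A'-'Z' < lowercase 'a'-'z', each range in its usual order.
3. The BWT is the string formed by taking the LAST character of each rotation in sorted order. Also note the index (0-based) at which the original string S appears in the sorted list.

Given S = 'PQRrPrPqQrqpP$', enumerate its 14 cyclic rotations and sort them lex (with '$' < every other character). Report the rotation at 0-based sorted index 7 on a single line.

Answer: RrPrPqQrqpP$PQ

Derivation:
All 14 rotations (rotation i = S[i:]+S[:i]):
  rot[0] = PQRrPrPqQrqpP$
  rot[1] = QRrPrPqQrqpP$P
  rot[2] = RrPrPqQrqpP$PQ
  rot[3] = rPrPqQrqpP$PQR
  rot[4] = PrPqQrqpP$PQRr
  rot[5] = rPqQrqpP$PQRrP
  rot[6] = PqQrqpP$PQRrPr
  rot[7] = qQrqpP$PQRrPrP
  rot[8] = QrqpP$PQRrPrPq
  rot[9] = rqpP$PQRrPrPqQ
  rot[10] = qpP$PQRrPrPqQr
  rot[11] = pP$PQRrPrPqQrq
  rot[12] = P$PQRrPrPqQrqp
  rot[13] = $PQRrPrPqQrqpP
Sorted (with $ < everything):
  sorted[0] = $PQRrPrPqQrqpP
  sorted[1] = P$PQRrPrPqQrqp
  sorted[2] = PQRrPrPqQrqpP$
  sorted[3] = PqQrqpP$PQRrPr
  sorted[4] = PrPqQrqpP$PQRr
  sorted[5] = QRrPrPqQrqpP$P
  sorted[6] = QrqpP$PQRrPrPq
  sorted[7] = RrPrPqQrqpP$PQ
  sorted[8] = pP$PQRrPrPqQrq
  sorted[9] = qQrqpP$PQRrPrP
  sorted[10] = qpP$PQRrPrPqQr
  sorted[11] = rPqQrqpP$PQRrP
  sorted[12] = rPrPqQrqpP$PQR
  sorted[13] = rqpP$PQRrPrPqQ
sorted[7] = RrPrPqQrqpP$PQ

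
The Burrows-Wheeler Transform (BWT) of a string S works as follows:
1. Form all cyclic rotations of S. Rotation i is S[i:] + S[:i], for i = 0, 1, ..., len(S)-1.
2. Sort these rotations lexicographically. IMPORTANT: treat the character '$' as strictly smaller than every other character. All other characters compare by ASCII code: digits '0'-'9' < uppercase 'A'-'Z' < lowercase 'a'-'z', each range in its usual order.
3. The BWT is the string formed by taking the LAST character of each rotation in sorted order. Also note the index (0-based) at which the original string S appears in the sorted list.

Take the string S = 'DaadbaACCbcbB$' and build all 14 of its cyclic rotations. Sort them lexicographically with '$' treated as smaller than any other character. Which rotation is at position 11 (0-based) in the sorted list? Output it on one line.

All 14 rotations (rotation i = S[i:]+S[:i]):
  rot[0] = DaadbaACCbcbB$
  rot[1] = aadbaACCbcbB$D
  rot[2] = adbaACCbcbB$Da
  rot[3] = dbaACCbcbB$Daa
  rot[4] = baACCbcbB$Daad
  rot[5] = aACCbcbB$Daadb
  rot[6] = ACCbcbB$Daadba
  rot[7] = CCbcbB$DaadbaA
  rot[8] = CbcbB$DaadbaAC
  rot[9] = bcbB$DaadbaACC
  rot[10] = cbB$DaadbaACCb
  rot[11] = bB$DaadbaACCbc
  rot[12] = B$DaadbaACCbcb
  rot[13] = $DaadbaACCbcbB
Sorted (with $ < everything):
  sorted[0] = $DaadbaACCbcbB
  sorted[1] = ACCbcbB$Daadba
  sorted[2] = B$DaadbaACCbcb
  sorted[3] = CCbcbB$DaadbaA
  sorted[4] = CbcbB$DaadbaAC
  sorted[5] = DaadbaACCbcbB$
  sorted[6] = aACCbcbB$Daadb
  sorted[7] = aadbaACCbcbB$D
  sorted[8] = adbaACCbcbB$Da
  sorted[9] = bB$DaadbaACCbc
  sorted[10] = baACCbcbB$Daad
  sorted[11] = bcbB$DaadbaACC
  sorted[12] = cbB$DaadbaACCb
  sorted[13] = dbaACCbcbB$Daa
sorted[11] = bcbB$DaadbaACC

Answer: bcbB$DaadbaACC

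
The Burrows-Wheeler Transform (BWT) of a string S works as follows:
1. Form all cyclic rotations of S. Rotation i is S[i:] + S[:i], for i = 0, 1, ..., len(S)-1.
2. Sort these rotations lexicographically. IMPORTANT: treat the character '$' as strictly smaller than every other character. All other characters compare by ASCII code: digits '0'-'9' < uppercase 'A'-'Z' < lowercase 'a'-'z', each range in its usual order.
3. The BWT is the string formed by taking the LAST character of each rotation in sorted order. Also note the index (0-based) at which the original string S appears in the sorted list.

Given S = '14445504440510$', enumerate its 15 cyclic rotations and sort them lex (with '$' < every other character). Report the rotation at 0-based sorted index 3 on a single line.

All 15 rotations (rotation i = S[i:]+S[:i]):
  rot[0] = 14445504440510$
  rot[1] = 4445504440510$1
  rot[2] = 445504440510$14
  rot[3] = 45504440510$144
  rot[4] = 5504440510$1444
  rot[5] = 504440510$14445
  rot[6] = 04440510$144455
  rot[7] = 4440510$1444550
  rot[8] = 440510$14445504
  rot[9] = 40510$144455044
  rot[10] = 0510$1444550444
  rot[11] = 510$14445504440
  rot[12] = 10$144455044405
  rot[13] = 0$1444550444051
  rot[14] = $14445504440510
Sorted (with $ < everything):
  sorted[0] = $14445504440510
  sorted[1] = 0$1444550444051
  sorted[2] = 04440510$144455
  sorted[3] = 0510$1444550444
  sorted[4] = 10$144455044405
  sorted[5] = 14445504440510$
  sorted[6] = 40510$144455044
  sorted[7] = 440510$14445504
  sorted[8] = 4440510$1444550
  sorted[9] = 4445504440510$1
  sorted[10] = 445504440510$14
  sorted[11] = 45504440510$144
  sorted[12] = 504440510$14445
  sorted[13] = 510$14445504440
  sorted[14] = 5504440510$1444
sorted[3] = 0510$1444550444

Answer: 0510$1444550444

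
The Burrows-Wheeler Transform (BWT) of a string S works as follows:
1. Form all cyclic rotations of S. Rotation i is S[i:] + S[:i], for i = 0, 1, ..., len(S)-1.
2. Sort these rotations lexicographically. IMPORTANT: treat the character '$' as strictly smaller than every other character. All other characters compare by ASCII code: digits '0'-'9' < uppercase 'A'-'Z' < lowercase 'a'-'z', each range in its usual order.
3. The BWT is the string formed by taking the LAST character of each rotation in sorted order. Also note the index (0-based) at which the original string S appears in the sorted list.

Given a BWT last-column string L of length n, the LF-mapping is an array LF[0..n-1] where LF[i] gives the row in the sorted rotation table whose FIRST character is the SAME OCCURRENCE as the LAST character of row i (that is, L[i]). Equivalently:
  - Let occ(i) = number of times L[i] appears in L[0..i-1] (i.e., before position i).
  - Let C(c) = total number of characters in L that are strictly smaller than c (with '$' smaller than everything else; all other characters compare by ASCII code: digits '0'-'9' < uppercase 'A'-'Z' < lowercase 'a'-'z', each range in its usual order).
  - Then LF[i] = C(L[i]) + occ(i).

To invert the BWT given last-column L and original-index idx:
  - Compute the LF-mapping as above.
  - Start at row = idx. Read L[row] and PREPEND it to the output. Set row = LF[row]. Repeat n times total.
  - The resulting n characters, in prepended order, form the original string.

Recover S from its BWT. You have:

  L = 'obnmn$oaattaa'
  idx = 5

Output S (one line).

LF mapping: 9 5 7 6 8 0 10 1 2 11 12 3 4
Walk LF starting at row 5, prepending L[row]:
  step 1: row=5, L[5]='$', prepend. Next row=LF[5]=0
  step 2: row=0, L[0]='o', prepend. Next row=LF[0]=9
  step 3: row=9, L[9]='t', prepend. Next row=LF[9]=11
  step 4: row=11, L[11]='a', prepend. Next row=LF[11]=3
  step 5: row=3, L[3]='m', prepend. Next row=LF[3]=6
  step 6: row=6, L[6]='o', prepend. Next row=LF[6]=10
  step 7: row=10, L[10]='t', prepend. Next row=LF[10]=12
  step 8: row=12, L[12]='a', prepend. Next row=LF[12]=4
  step 9: row=4, L[4]='n', prepend. Next row=LF[4]=8
  step 10: row=8, L[8]='a', prepend. Next row=LF[8]=2
  step 11: row=2, L[2]='n', prepend. Next row=LF[2]=7
  step 12: row=7, L[7]='a', prepend. Next row=LF[7]=1
  step 13: row=1, L[1]='b', prepend. Next row=LF[1]=5
Reversed output: bananatomato$

Answer: bananatomato$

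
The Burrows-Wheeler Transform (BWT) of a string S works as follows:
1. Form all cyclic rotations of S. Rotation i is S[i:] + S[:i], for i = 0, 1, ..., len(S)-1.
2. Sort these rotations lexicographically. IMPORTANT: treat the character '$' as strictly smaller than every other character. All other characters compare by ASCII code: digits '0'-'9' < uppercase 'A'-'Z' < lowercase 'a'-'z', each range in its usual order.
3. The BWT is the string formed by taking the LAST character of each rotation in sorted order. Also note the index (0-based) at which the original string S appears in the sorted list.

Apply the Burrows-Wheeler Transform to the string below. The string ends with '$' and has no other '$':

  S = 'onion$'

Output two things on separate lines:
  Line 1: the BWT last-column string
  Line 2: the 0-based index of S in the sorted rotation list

Answer: nnooi$
5

Derivation:
All 6 rotations (rotation i = S[i:]+S[:i]):
  rot[0] = onion$
  rot[1] = nion$o
  rot[2] = ion$on
  rot[3] = on$oni
  rot[4] = n$onio
  rot[5] = $onion
Sorted (with $ < everything):
  sorted[0] = $onion  (last char: 'n')
  sorted[1] = ion$on  (last char: 'n')
  sorted[2] = n$onio  (last char: 'o')
  sorted[3] = nion$o  (last char: 'o')
  sorted[4] = on$oni  (last char: 'i')
  sorted[5] = onion$  (last char: '$')
Last column: nnooi$
Original string S is at sorted index 5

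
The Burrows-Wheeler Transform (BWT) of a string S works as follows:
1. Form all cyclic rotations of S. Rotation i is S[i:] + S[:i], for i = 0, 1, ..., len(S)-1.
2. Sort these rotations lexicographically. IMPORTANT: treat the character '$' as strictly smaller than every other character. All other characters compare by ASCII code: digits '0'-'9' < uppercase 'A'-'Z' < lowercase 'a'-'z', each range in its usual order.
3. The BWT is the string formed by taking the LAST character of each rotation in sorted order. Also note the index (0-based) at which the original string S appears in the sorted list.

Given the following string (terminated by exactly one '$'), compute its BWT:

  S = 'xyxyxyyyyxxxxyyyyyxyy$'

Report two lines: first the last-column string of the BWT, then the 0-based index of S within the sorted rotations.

Answer: yyxx$yyyxyyxyxxyyyyxyx
4

Derivation:
All 22 rotations (rotation i = S[i:]+S[:i]):
  rot[0] = xyxyxyyyyxxxxyyyyyxyy$
  rot[1] = yxyxyyyyxxxxyyyyyxyy$x
  rot[2] = xyxyyyyxxxxyyyyyxyy$xy
  rot[3] = yxyyyyxxxxyyyyyxyy$xyx
  rot[4] = xyyyyxxxxyyyyyxyy$xyxy
  rot[5] = yyyyxxxxyyyyyxyy$xyxyx
  rot[6] = yyyxxxxyyyyyxyy$xyxyxy
  rot[7] = yyxxxxyyyyyxyy$xyxyxyy
  rot[8] = yxxxxyyyyyxyy$xyxyxyyy
  rot[9] = xxxxyyyyyxyy$xyxyxyyyy
  rot[10] = xxxyyyyyxyy$xyxyxyyyyx
  rot[11] = xxyyyyyxyy$xyxyxyyyyxx
  rot[12] = xyyyyyxyy$xyxyxyyyyxxx
  rot[13] = yyyyyxyy$xyxyxyyyyxxxx
  rot[14] = yyyyxyy$xyxyxyyyyxxxxy
  rot[15] = yyyxyy$xyxyxyyyyxxxxyy
  rot[16] = yyxyy$xyxyxyyyyxxxxyyy
  rot[17] = yxyy$xyxyxyyyyxxxxyyyy
  rot[18] = xyy$xyxyxyyyyxxxxyyyyy
  rot[19] = yy$xyxyxyyyyxxxxyyyyyx
  rot[20] = y$xyxyxyyyyxxxxyyyyyxy
  rot[21] = $xyxyxyyyyxxxxyyyyyxyy
Sorted (with $ < everything):
  sorted[0] = $xyxyxyyyyxxxxyyyyyxyy  (last char: 'y')
  sorted[1] = xxxxyyyyyxyy$xyxyxyyyy  (last char: 'y')
  sorted[2] = xxxyyyyyxyy$xyxyxyyyyx  (last char: 'x')
  sorted[3] = xxyyyyyxyy$xyxyxyyyyxx  (last char: 'x')
  sorted[4] = xyxyxyyyyxxxxyyyyyxyy$  (last char: '$')
  sorted[5] = xyxyyyyxxxxyyyyyxyy$xy  (last char: 'y')
  sorted[6] = xyy$xyxyxyyyyxxxxyyyyy  (last char: 'y')
  sorted[7] = xyyyyxxxxyyyyyxyy$xyxy  (last char: 'y')
  sorted[8] = xyyyyyxyy$xyxyxyyyyxxx  (last char: 'x')
  sorted[9] = y$xyxyxyyyyxxxxyyyyyxy  (last char: 'y')
  sorted[10] = yxxxxyyyyyxyy$xyxyxyyy  (last char: 'y')
  sorted[11] = yxyxyyyyxxxxyyyyyxyy$x  (last char: 'x')
  sorted[12] = yxyy$xyxyxyyyyxxxxyyyy  (last char: 'y')
  sorted[13] = yxyyyyxxxxyyyyyxyy$xyx  (last char: 'x')
  sorted[14] = yy$xyxyxyyyyxxxxyyyyyx  (last char: 'x')
  sorted[15] = yyxxxxyyyyyxyy$xyxyxyy  (last char: 'y')
  sorted[16] = yyxyy$xyxyxyyyyxxxxyyy  (last char: 'y')
  sorted[17] = yyyxxxxyyyyyxyy$xyxyxy  (last char: 'y')
  sorted[18] = yyyxyy$xyxyxyyyyxxxxyy  (last char: 'y')
  sorted[19] = yyyyxxxxyyyyyxyy$xyxyx  (last char: 'x')
  sorted[20] = yyyyxyy$xyxyxyyyyxxxxy  (last char: 'y')
  sorted[21] = yyyyyxyy$xyxyxyyyyxxxx  (last char: 'x')
Last column: yyxx$yyyxyyxyxxyyyyxyx
Original string S is at sorted index 4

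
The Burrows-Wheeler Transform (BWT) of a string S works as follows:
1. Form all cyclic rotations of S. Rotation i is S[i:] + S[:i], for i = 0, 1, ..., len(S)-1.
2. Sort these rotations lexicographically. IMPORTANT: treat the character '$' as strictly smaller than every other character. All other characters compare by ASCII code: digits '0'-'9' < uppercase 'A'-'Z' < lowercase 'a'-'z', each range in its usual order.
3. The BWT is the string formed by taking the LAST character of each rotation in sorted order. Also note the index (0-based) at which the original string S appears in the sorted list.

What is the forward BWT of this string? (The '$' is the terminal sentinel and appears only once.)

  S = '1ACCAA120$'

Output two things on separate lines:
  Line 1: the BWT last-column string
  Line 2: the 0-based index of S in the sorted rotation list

Answer: 02A$1AC1CA
3

Derivation:
All 10 rotations (rotation i = S[i:]+S[:i]):
  rot[0] = 1ACCAA120$
  rot[1] = ACCAA120$1
  rot[2] = CCAA120$1A
  rot[3] = CAA120$1AC
  rot[4] = AA120$1ACC
  rot[5] = A120$1ACCA
  rot[6] = 120$1ACCAA
  rot[7] = 20$1ACCAA1
  rot[8] = 0$1ACCAA12
  rot[9] = $1ACCAA120
Sorted (with $ < everything):
  sorted[0] = $1ACCAA120  (last char: '0')
  sorted[1] = 0$1ACCAA12  (last char: '2')
  sorted[2] = 120$1ACCAA  (last char: 'A')
  sorted[3] = 1ACCAA120$  (last char: '$')
  sorted[4] = 20$1ACCAA1  (last char: '1')
  sorted[5] = A120$1ACCA  (last char: 'A')
  sorted[6] = AA120$1ACC  (last char: 'C')
  sorted[7] = ACCAA120$1  (last char: '1')
  sorted[8] = CAA120$1AC  (last char: 'C')
  sorted[9] = CCAA120$1A  (last char: 'A')
Last column: 02A$1AC1CA
Original string S is at sorted index 3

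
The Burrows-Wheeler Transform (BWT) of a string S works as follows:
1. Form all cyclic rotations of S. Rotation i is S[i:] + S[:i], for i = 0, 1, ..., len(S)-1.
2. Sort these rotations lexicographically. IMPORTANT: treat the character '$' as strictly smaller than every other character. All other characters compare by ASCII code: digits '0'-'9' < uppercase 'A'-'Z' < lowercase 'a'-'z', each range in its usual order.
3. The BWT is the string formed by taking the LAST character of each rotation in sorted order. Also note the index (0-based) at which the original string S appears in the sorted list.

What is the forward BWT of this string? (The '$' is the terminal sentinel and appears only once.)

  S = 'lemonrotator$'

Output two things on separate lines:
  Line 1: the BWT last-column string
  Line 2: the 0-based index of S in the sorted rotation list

All 13 rotations (rotation i = S[i:]+S[:i]):
  rot[0] = lemonrotator$
  rot[1] = emonrotator$l
  rot[2] = monrotator$le
  rot[3] = onrotator$lem
  rot[4] = nrotator$lemo
  rot[5] = rotator$lemon
  rot[6] = otator$lemonr
  rot[7] = tator$lemonro
  rot[8] = ator$lemonrot
  rot[9] = tor$lemonrota
  rot[10] = or$lemonrotat
  rot[11] = r$lemonrotato
  rot[12] = $lemonrotator
Sorted (with $ < everything):
  sorted[0] = $lemonrotator  (last char: 'r')
  sorted[1] = ator$lemonrot  (last char: 't')
  sorted[2] = emonrotator$l  (last char: 'l')
  sorted[3] = lemonrotator$  (last char: '$')
  sorted[4] = monrotator$le  (last char: 'e')
  sorted[5] = nrotator$lemo  (last char: 'o')
  sorted[6] = onrotator$lem  (last char: 'm')
  sorted[7] = or$lemonrotat  (last char: 't')
  sorted[8] = otator$lemonr  (last char: 'r')
  sorted[9] = r$lemonrotato  (last char: 'o')
  sorted[10] = rotator$lemon  (last char: 'n')
  sorted[11] = tator$lemonro  (last char: 'o')
  sorted[12] = tor$lemonrota  (last char: 'a')
Last column: rtl$eomtronoa
Original string S is at sorted index 3

Answer: rtl$eomtronoa
3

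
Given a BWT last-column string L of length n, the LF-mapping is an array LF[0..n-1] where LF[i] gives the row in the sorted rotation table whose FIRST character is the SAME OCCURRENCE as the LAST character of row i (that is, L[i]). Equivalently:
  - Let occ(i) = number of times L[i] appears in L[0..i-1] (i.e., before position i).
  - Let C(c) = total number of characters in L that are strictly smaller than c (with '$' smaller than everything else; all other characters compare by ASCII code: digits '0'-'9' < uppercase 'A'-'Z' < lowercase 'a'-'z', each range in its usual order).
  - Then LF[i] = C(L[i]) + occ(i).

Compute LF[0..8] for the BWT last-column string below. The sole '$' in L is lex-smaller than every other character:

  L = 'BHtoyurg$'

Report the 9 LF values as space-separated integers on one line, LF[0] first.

Answer: 1 2 6 4 8 7 5 3 0

Derivation:
Char counts: '$':1, 'B':1, 'H':1, 'g':1, 'o':1, 'r':1, 't':1, 'u':1, 'y':1
C (first-col start): C('$')=0, C('B')=1, C('H')=2, C('g')=3, C('o')=4, C('r')=5, C('t')=6, C('u')=7, C('y')=8
L[0]='B': occ=0, LF[0]=C('B')+0=1+0=1
L[1]='H': occ=0, LF[1]=C('H')+0=2+0=2
L[2]='t': occ=0, LF[2]=C('t')+0=6+0=6
L[3]='o': occ=0, LF[3]=C('o')+0=4+0=4
L[4]='y': occ=0, LF[4]=C('y')+0=8+0=8
L[5]='u': occ=0, LF[5]=C('u')+0=7+0=7
L[6]='r': occ=0, LF[6]=C('r')+0=5+0=5
L[7]='g': occ=0, LF[7]=C('g')+0=3+0=3
L[8]='$': occ=0, LF[8]=C('$')+0=0+0=0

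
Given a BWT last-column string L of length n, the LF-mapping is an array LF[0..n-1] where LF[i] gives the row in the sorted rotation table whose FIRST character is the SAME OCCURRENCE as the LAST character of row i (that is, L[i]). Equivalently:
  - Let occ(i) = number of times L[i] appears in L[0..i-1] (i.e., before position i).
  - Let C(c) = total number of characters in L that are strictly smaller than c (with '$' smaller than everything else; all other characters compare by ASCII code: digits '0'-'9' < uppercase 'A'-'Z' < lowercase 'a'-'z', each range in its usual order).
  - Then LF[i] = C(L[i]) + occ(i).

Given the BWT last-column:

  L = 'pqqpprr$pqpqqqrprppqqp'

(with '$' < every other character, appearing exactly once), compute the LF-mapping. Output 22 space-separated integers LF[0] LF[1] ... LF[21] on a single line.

Answer: 1 10 11 2 3 18 19 0 4 12 5 13 14 15 20 6 21 7 8 16 17 9

Derivation:
Char counts: '$':1, 'p':9, 'q':8, 'r':4
C (first-col start): C('$')=0, C('p')=1, C('q')=10, C('r')=18
L[0]='p': occ=0, LF[0]=C('p')+0=1+0=1
L[1]='q': occ=0, LF[1]=C('q')+0=10+0=10
L[2]='q': occ=1, LF[2]=C('q')+1=10+1=11
L[3]='p': occ=1, LF[3]=C('p')+1=1+1=2
L[4]='p': occ=2, LF[4]=C('p')+2=1+2=3
L[5]='r': occ=0, LF[5]=C('r')+0=18+0=18
L[6]='r': occ=1, LF[6]=C('r')+1=18+1=19
L[7]='$': occ=0, LF[7]=C('$')+0=0+0=0
L[8]='p': occ=3, LF[8]=C('p')+3=1+3=4
L[9]='q': occ=2, LF[9]=C('q')+2=10+2=12
L[10]='p': occ=4, LF[10]=C('p')+4=1+4=5
L[11]='q': occ=3, LF[11]=C('q')+3=10+3=13
L[12]='q': occ=4, LF[12]=C('q')+4=10+4=14
L[13]='q': occ=5, LF[13]=C('q')+5=10+5=15
L[14]='r': occ=2, LF[14]=C('r')+2=18+2=20
L[15]='p': occ=5, LF[15]=C('p')+5=1+5=6
L[16]='r': occ=3, LF[16]=C('r')+3=18+3=21
L[17]='p': occ=6, LF[17]=C('p')+6=1+6=7
L[18]='p': occ=7, LF[18]=C('p')+7=1+7=8
L[19]='q': occ=6, LF[19]=C('q')+6=10+6=16
L[20]='q': occ=7, LF[20]=C('q')+7=10+7=17
L[21]='p': occ=8, LF[21]=C('p')+8=1+8=9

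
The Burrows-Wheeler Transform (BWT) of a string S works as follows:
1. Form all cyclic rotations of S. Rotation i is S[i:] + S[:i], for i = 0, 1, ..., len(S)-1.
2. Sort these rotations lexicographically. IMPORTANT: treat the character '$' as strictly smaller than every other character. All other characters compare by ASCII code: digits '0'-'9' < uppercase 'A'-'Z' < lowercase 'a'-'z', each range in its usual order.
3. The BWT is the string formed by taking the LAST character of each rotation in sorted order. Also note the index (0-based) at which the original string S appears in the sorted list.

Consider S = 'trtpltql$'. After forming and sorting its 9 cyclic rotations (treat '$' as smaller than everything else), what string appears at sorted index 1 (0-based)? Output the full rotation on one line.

All 9 rotations (rotation i = S[i:]+S[:i]):
  rot[0] = trtpltql$
  rot[1] = rtpltql$t
  rot[2] = tpltql$tr
  rot[3] = pltql$trt
  rot[4] = ltql$trtp
  rot[5] = tql$trtpl
  rot[6] = ql$trtplt
  rot[7] = l$trtpltq
  rot[8] = $trtpltql
Sorted (with $ < everything):
  sorted[0] = $trtpltql
  sorted[1] = l$trtpltq
  sorted[2] = ltql$trtp
  sorted[3] = pltql$trt
  sorted[4] = ql$trtplt
  sorted[5] = rtpltql$t
  sorted[6] = tpltql$tr
  sorted[7] = tql$trtpl
  sorted[8] = trtpltql$
sorted[1] = l$trtpltq

Answer: l$trtpltq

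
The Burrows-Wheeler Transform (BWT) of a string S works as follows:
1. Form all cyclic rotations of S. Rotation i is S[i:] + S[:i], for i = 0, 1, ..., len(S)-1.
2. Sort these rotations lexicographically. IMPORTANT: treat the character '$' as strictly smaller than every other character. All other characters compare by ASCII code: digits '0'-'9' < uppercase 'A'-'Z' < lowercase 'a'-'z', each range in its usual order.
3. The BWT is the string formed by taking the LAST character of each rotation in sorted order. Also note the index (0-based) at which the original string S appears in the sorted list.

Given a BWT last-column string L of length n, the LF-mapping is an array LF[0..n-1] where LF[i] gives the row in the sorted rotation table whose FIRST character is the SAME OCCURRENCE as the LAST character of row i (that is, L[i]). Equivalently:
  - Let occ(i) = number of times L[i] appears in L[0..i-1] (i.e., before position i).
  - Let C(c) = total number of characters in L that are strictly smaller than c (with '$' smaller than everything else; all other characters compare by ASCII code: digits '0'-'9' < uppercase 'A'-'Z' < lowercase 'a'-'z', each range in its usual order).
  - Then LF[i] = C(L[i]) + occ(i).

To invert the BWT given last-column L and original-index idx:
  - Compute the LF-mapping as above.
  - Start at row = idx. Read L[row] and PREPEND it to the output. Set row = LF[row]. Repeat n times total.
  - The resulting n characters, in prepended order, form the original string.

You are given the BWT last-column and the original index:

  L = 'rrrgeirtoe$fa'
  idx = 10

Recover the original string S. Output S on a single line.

LF mapping: 8 9 10 5 2 6 11 12 7 3 0 4 1
Walk LF starting at row 10, prepending L[row]:
  step 1: row=10, L[10]='$', prepend. Next row=LF[10]=0
  step 2: row=0, L[0]='r', prepend. Next row=LF[0]=8
  step 3: row=8, L[8]='o', prepend. Next row=LF[8]=7
  step 4: row=7, L[7]='t', prepend. Next row=LF[7]=12
  step 5: row=12, L[12]='a', prepend. Next row=LF[12]=1
  step 6: row=1, L[1]='r', prepend. Next row=LF[1]=9
  step 7: row=9, L[9]='e', prepend. Next row=LF[9]=3
  step 8: row=3, L[3]='g', prepend. Next row=LF[3]=5
  step 9: row=5, L[5]='i', prepend. Next row=LF[5]=6
  step 10: row=6, L[6]='r', prepend. Next row=LF[6]=11
  step 11: row=11, L[11]='f', prepend. Next row=LF[11]=4
  step 12: row=4, L[4]='e', prepend. Next row=LF[4]=2
  step 13: row=2, L[2]='r', prepend. Next row=LF[2]=10
Reversed output: refrigerator$

Answer: refrigerator$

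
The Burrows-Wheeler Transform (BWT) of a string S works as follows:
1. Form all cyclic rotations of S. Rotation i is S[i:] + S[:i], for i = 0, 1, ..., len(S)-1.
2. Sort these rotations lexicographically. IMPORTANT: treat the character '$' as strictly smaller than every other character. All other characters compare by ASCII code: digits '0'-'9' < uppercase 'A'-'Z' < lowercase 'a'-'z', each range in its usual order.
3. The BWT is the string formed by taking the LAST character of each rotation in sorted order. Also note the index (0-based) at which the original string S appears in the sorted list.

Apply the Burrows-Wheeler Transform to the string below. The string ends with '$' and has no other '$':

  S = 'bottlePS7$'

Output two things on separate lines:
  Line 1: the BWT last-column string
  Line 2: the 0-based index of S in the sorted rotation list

Answer: 7SeP$ltbto
4

Derivation:
All 10 rotations (rotation i = S[i:]+S[:i]):
  rot[0] = bottlePS7$
  rot[1] = ottlePS7$b
  rot[2] = ttlePS7$bo
  rot[3] = tlePS7$bot
  rot[4] = lePS7$bott
  rot[5] = ePS7$bottl
  rot[6] = PS7$bottle
  rot[7] = S7$bottleP
  rot[8] = 7$bottlePS
  rot[9] = $bottlePS7
Sorted (with $ < everything):
  sorted[0] = $bottlePS7  (last char: '7')
  sorted[1] = 7$bottlePS  (last char: 'S')
  sorted[2] = PS7$bottle  (last char: 'e')
  sorted[3] = S7$bottleP  (last char: 'P')
  sorted[4] = bottlePS7$  (last char: '$')
  sorted[5] = ePS7$bottl  (last char: 'l')
  sorted[6] = lePS7$bott  (last char: 't')
  sorted[7] = ottlePS7$b  (last char: 'b')
  sorted[8] = tlePS7$bot  (last char: 't')
  sorted[9] = ttlePS7$bo  (last char: 'o')
Last column: 7SeP$ltbto
Original string S is at sorted index 4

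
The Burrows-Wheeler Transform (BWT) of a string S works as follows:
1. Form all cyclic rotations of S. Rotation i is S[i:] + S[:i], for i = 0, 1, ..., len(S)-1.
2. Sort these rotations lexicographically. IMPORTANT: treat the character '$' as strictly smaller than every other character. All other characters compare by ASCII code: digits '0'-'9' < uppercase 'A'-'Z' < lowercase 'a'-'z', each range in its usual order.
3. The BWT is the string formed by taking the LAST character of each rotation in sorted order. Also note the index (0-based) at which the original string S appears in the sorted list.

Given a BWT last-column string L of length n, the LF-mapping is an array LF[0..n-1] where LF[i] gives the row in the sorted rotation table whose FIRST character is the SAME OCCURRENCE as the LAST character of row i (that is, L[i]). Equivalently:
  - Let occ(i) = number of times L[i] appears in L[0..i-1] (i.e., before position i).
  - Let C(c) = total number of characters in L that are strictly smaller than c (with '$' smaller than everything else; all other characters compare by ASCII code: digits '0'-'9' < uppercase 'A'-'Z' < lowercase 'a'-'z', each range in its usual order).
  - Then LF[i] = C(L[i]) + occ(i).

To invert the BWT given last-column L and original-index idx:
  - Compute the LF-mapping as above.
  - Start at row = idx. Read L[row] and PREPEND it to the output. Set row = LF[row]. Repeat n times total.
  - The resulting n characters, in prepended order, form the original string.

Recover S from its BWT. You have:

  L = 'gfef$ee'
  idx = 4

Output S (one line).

LF mapping: 6 4 1 5 0 2 3
Walk LF starting at row 4, prepending L[row]:
  step 1: row=4, L[4]='$', prepend. Next row=LF[4]=0
  step 2: row=0, L[0]='g', prepend. Next row=LF[0]=6
  step 3: row=6, L[6]='e', prepend. Next row=LF[6]=3
  step 4: row=3, L[3]='f', prepend. Next row=LF[3]=5
  step 5: row=5, L[5]='e', prepend. Next row=LF[5]=2
  step 6: row=2, L[2]='e', prepend. Next row=LF[2]=1
  step 7: row=1, L[1]='f', prepend. Next row=LF[1]=4
Reversed output: feefeg$

Answer: feefeg$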